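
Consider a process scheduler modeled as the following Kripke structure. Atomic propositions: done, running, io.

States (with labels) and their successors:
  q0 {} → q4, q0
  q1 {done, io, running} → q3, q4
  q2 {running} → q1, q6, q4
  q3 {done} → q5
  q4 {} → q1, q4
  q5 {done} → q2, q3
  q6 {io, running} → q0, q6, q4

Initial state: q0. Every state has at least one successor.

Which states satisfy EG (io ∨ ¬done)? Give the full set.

States satisfying io ∨ ¬done: {q0, q1, q2, q4, q6}.
States satisfying EG (io ∨ ¬done): {q0, q1, q2, q4, q6}.

{q0, q1, q2, q4, q6}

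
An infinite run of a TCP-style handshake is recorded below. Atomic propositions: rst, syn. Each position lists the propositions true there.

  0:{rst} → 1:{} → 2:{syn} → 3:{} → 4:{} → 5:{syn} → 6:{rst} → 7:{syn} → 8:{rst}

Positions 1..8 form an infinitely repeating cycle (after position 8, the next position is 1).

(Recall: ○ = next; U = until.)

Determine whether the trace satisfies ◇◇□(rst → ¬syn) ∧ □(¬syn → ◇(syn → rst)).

Satisfied

◇□(rst → ¬syn) holds at position 0, which is reachable from 0, so ◇◇□(rst → ¬syn) holds.
¬syn → ◇(syn → rst) holds at every position 0..8, and those are all positions ever visited, so □(¬syn → ◇(syn → rst)) holds.
Positions where ¬syn holds: 0, 1, 3, 4, 6, 8.
Check ◇(syn → rst) at each: 0→ok, 1→ok, 3→ok, 4→ok, 6→ok, 8→ok.
At position 0: ◇◇□(rst → ¬syn) is true; □(¬syn → ◇(syn → rst)) is true; so ◇◇□(rst → ¬syn) ∧ □(¬syn → ◇(syn → rst)) is true.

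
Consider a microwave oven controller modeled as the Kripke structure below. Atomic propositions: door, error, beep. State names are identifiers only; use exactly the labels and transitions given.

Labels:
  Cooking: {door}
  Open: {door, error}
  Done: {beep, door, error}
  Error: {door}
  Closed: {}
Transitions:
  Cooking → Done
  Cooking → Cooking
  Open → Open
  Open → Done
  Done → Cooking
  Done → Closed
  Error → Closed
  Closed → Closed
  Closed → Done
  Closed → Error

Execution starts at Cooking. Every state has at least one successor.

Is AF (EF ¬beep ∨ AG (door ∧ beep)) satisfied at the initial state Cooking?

Holds

States satisfying EF ¬beep ∨ AG (door ∧ beep): {Cooking, Open, Done, Error, Closed}.
States satisfying AF (EF ¬beep ∨ AG (door ∧ beep)): {Cooking, Open, Done, Error, Closed}.
Cooking ∈ Sat(AF (EF ¬beep ∨ AG (door ∧ beep))).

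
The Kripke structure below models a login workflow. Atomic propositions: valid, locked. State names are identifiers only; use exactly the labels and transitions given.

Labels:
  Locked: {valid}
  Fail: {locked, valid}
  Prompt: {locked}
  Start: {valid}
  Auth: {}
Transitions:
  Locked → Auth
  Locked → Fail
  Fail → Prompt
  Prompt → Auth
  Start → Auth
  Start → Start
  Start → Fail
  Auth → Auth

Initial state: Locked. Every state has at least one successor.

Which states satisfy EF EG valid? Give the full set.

{Start}

States satisfying EG valid: {Start}.
States satisfying EF EG valid: {Start}.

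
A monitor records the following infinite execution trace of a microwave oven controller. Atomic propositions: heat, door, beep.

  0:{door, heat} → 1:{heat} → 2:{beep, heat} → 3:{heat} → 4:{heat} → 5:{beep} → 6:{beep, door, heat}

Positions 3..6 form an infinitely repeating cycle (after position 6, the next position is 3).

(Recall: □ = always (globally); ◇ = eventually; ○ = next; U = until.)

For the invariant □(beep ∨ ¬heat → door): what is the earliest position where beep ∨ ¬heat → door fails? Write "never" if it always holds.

Check beep ∨ ¬heat → door at each position in order: 0 ✓, 1 ✓.
At position 2 the labels are {beep, heat}, so beep ∨ ¬heat → door is false there. This is the first violation.

2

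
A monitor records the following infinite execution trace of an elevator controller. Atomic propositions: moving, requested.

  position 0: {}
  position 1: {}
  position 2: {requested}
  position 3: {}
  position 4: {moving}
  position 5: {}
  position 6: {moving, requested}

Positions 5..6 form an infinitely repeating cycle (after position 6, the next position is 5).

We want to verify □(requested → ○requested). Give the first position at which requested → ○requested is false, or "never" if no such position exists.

Check requested → ○requested at each position in order: 0 ✓, 1 ✓.
At position 2 the labels are {requested} and the next position 3 has {}, so requested → ○requested is false there. This is the first violation.

2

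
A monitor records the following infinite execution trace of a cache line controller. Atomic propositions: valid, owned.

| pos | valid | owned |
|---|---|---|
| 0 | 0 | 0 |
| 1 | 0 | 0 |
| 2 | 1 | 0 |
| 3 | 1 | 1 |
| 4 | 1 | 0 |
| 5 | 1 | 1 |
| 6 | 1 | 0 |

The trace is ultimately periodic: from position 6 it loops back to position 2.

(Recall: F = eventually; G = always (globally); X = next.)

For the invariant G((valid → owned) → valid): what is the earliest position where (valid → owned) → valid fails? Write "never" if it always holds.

At position 0 the labels are {}, so (valid → owned) → valid is false there. This is the first violation.

0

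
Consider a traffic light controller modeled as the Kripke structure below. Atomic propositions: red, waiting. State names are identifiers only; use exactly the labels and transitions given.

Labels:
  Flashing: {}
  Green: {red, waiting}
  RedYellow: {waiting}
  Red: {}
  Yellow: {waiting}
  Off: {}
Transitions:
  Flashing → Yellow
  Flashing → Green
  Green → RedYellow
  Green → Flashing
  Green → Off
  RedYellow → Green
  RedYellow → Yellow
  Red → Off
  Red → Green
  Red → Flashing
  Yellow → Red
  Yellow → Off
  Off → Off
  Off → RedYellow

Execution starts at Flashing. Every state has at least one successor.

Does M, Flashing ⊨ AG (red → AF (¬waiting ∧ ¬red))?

No

States satisfying red → AF (¬waiting ∧ ¬red): {Flashing, RedYellow, Red, Yellow, Off}.
States satisfying AG (red → AF (¬waiting ∧ ¬red)): ∅.
Green is reachable from Flashing and violates red → AF (¬waiting ∧ ¬red), so AG fails at Flashing.
Flashing ∉ Sat(AG (red → AF (¬waiting ∧ ¬red))).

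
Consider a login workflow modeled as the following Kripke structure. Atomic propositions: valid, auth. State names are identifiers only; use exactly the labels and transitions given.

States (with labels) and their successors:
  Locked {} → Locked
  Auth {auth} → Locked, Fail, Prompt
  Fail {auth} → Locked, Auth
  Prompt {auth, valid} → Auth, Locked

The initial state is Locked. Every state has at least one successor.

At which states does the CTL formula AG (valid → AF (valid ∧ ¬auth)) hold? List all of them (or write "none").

States satisfying valid → AF (valid ∧ ¬auth): {Locked, Auth, Fail}.
States satisfying AG (valid → AF (valid ∧ ¬auth)): {Locked}.

{Locked}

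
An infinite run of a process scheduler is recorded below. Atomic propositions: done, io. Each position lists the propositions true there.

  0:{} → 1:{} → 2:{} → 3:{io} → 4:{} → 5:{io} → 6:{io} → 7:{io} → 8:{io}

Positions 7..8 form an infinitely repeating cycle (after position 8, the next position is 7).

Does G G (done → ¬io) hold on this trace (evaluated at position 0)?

Satisfied

G (done → ¬io) holds at every position 0..8, and those are all positions ever visited, so G G (done → ¬io) holds.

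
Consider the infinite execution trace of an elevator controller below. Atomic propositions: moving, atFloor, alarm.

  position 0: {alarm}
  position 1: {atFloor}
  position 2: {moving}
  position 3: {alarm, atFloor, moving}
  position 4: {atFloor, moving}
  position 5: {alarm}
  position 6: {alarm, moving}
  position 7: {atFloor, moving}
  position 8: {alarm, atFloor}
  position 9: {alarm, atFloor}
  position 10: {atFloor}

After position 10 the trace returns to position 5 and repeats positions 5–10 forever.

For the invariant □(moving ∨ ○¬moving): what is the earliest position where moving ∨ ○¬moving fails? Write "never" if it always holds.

Check moving ∨ ○¬moving at each position in order: 0 ✓.
At position 1 the labels are {atFloor} and the next position 2 has {moving}, so moving ∨ ○¬moving is false there. This is the first violation.

1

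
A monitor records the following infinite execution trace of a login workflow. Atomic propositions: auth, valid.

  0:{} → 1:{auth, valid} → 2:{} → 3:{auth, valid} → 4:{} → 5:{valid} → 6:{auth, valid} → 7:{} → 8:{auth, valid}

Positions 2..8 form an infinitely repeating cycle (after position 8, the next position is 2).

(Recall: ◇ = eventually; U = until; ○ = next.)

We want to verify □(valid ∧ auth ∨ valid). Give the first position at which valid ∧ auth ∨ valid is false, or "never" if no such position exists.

At position 0 the labels are {}, so valid ∧ auth ∨ valid is false there. This is the first violation.

0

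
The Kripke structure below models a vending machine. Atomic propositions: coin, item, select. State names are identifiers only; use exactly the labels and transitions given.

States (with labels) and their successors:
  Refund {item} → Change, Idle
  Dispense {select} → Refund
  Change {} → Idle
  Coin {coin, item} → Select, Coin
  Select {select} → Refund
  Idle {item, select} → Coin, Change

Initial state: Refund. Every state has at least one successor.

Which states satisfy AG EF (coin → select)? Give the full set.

States satisfying EF (coin → select): {Refund, Dispense, Change, Coin, Select, Idle}.
States satisfying AG EF (coin → select): {Refund, Dispense, Change, Coin, Select, Idle}.

{Refund, Dispense, Change, Coin, Select, Idle}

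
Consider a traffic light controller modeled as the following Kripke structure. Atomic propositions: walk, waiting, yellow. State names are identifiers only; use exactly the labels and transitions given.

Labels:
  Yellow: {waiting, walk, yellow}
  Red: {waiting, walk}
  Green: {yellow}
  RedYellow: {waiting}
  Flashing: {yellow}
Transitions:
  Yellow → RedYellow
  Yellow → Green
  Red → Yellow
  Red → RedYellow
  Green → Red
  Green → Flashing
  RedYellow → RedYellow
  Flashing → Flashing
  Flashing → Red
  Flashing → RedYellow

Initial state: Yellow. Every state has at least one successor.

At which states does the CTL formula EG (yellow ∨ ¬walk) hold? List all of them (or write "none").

{Yellow, Green, RedYellow, Flashing}

States satisfying yellow ∨ ¬walk: {Yellow, Green, RedYellow, Flashing}.
States satisfying EG (yellow ∨ ¬walk): {Yellow, Green, RedYellow, Flashing}.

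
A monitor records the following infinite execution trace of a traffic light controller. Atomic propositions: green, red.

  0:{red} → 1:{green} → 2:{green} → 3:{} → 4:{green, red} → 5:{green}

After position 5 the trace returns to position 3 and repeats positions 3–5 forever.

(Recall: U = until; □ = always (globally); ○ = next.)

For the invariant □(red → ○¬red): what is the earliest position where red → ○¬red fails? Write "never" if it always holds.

never

red → ○¬red holds at every position 0..5, and those are all the positions the trace ever visits, so the invariant □(red → ○¬red) is never violated.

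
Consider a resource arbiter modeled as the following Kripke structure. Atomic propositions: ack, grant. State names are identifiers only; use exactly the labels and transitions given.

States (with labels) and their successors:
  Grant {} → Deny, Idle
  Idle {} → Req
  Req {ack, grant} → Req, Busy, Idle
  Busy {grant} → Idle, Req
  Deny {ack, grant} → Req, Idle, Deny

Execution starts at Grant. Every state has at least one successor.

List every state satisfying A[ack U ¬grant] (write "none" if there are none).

{Grant, Idle}

States satisfying ack: {Req, Deny}.
States satisfying ¬grant: {Grant, Idle}.
States satisfying A[ack U ¬grant]: {Grant, Idle}.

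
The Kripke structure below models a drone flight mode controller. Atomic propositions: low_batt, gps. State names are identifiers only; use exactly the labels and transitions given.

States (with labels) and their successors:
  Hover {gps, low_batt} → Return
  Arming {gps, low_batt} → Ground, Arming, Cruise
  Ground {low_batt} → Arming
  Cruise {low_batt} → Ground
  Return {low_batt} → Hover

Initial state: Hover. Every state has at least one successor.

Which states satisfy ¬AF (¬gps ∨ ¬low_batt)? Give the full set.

States satisfying ¬gps ∨ ¬low_batt: {Ground, Cruise, Return}.
States satisfying AF (¬gps ∨ ¬low_batt): {Hover, Ground, Cruise, Return}.
States satisfying ¬AF (¬gps ∨ ¬low_batt): {Arming}.

{Arming}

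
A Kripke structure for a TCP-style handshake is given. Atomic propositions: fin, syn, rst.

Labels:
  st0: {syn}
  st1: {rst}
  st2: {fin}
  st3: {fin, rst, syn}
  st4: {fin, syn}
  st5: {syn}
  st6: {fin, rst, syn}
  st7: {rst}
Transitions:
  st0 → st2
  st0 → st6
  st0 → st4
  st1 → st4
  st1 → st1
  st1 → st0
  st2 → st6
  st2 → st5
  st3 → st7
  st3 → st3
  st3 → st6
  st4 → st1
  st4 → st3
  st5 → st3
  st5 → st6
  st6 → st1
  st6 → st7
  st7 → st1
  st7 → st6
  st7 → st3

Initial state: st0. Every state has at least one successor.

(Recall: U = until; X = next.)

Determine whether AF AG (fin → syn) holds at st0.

States satisfying AG (fin → syn): ∅.
States satisfying AF AG (fin → syn): ∅.
There is a path from st0 along which AG (fin → syn) never holds.
st0 ∉ Sat(AF AG (fin → syn)).

Does not hold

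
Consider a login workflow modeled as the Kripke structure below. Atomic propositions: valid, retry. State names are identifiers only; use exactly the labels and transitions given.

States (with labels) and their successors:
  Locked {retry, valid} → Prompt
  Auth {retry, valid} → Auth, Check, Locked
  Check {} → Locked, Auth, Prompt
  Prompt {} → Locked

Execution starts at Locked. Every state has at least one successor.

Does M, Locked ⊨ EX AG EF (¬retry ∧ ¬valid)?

Holds

States satisfying AG EF (¬retry ∧ ¬valid): {Locked, Auth, Check, Prompt}.
States satisfying EX AG EF (¬retry ∧ ¬valid): {Locked, Auth, Check, Prompt}.
Locked ∈ Sat(EX AG EF (¬retry ∧ ¬valid)).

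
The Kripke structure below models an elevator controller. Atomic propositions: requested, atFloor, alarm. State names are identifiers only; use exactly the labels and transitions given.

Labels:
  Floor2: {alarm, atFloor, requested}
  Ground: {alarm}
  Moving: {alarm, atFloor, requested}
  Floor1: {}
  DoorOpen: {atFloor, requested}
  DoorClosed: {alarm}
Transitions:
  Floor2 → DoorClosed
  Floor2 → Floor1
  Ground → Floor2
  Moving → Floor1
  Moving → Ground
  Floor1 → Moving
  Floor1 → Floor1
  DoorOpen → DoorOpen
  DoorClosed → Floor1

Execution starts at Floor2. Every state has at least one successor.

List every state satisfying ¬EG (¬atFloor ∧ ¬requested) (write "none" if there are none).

{Floor2, Ground, Moving, DoorOpen}

States satisfying ¬atFloor ∧ ¬requested: {Ground, Floor1, DoorClosed}.
States satisfying EG (¬atFloor ∧ ¬requested): {Floor1, DoorClosed}.
States satisfying ¬EG (¬atFloor ∧ ¬requested): {Floor2, Ground, Moving, DoorOpen}.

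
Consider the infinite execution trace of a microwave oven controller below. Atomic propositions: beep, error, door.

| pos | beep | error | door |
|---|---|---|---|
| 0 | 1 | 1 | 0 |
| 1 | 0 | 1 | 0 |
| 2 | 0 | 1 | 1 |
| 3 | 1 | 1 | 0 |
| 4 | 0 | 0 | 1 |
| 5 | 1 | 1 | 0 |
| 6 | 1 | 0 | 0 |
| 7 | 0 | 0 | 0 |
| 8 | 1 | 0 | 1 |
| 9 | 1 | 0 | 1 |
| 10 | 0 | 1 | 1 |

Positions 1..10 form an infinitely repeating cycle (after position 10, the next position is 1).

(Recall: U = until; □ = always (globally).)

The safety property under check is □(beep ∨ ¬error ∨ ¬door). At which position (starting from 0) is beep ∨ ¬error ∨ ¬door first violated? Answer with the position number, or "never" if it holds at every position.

2

Check beep ∨ ¬error ∨ ¬door at each position in order: 0 ✓, 1 ✓.
At position 2 the labels are {door, error}, so beep ∨ ¬error ∨ ¬door is false there. This is the first violation.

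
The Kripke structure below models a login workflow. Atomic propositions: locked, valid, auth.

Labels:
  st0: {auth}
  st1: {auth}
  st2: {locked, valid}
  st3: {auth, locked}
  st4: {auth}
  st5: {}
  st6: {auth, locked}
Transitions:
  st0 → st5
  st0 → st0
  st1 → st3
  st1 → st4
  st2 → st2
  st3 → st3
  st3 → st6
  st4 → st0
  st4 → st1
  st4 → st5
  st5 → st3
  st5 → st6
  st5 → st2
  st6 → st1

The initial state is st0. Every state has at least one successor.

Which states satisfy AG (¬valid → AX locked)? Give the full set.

{st2}

States satisfying ¬valid → AX locked: {st2, st3, st5}.
States satisfying AG (¬valid → AX locked): {st2}.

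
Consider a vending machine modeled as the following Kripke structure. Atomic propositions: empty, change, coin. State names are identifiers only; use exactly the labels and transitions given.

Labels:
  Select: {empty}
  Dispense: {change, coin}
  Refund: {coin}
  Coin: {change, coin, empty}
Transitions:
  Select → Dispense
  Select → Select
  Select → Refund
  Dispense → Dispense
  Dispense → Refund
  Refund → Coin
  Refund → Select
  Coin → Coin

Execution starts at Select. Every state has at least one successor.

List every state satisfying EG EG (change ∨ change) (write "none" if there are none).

{Dispense, Coin}

States satisfying EG (change ∨ change): {Dispense, Coin}.
States satisfying EG EG (change ∨ change): {Dispense, Coin}.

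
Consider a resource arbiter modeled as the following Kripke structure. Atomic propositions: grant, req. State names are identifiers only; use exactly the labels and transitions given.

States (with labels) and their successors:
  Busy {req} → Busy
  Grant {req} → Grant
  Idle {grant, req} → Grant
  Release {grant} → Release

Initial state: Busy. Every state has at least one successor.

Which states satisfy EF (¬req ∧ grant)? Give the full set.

{Release}

States satisfying ¬req ∧ grant: {Release}.
States satisfying EF (¬req ∧ grant): {Release}.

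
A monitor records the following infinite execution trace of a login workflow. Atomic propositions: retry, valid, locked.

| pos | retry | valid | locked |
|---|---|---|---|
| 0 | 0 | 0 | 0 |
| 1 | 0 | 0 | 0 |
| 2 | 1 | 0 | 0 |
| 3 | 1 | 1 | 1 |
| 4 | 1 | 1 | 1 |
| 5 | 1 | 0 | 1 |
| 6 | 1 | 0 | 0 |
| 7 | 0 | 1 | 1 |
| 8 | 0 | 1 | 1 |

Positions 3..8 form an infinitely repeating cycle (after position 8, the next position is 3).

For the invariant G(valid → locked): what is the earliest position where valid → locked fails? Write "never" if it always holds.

never

valid → locked holds at every position 0..8, and those are all the positions the trace ever visits, so the invariant G(valid → locked) is never violated.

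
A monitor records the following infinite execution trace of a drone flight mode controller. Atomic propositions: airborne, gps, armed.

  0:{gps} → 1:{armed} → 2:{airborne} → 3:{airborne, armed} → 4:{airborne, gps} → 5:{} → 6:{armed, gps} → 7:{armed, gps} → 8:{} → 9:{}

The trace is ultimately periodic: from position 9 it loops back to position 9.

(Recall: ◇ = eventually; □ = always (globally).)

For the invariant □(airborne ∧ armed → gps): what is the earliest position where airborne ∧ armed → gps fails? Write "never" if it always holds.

Check airborne ∧ armed → gps at each position in order: 0 ✓, 1 ✓, 2 ✓.
At position 3 the labels are {airborne, armed}, so airborne ∧ armed → gps is false there. This is the first violation.

3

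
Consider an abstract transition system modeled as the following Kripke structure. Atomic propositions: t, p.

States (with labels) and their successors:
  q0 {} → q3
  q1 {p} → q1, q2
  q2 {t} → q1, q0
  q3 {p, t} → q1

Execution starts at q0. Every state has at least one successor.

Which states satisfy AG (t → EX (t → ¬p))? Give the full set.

{q0, q1, q2, q3}

States satisfying t → EX (t → ¬p): {q0, q1, q2, q3}.
States satisfying AG (t → EX (t → ¬p)): {q0, q1, q2, q3}.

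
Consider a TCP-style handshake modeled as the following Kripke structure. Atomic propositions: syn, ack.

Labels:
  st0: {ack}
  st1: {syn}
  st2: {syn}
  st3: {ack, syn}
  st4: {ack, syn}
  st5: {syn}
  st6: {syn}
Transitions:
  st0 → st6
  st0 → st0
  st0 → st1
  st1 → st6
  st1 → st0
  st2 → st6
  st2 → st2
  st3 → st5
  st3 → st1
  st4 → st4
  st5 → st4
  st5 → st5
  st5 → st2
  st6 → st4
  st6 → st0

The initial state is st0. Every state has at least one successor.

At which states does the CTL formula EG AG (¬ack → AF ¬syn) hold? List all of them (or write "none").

States satisfying AG (¬ack → AF ¬syn): {st4}.
States satisfying EG AG (¬ack → AF ¬syn): {st4}.

{st4}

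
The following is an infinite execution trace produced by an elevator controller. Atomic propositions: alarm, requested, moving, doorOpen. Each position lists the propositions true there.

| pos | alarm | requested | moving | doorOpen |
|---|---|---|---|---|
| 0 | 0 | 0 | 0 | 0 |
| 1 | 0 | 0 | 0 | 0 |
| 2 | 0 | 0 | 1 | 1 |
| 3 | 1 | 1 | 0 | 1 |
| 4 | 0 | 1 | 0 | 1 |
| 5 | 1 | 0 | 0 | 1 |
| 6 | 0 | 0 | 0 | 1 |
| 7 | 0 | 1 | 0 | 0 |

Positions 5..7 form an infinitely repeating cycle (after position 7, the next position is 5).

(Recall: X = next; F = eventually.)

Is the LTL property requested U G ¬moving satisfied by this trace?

Walking from position 0: at position 0, G ¬moving has not yet held and requested fails, so requested U G ¬moving is false.

Violated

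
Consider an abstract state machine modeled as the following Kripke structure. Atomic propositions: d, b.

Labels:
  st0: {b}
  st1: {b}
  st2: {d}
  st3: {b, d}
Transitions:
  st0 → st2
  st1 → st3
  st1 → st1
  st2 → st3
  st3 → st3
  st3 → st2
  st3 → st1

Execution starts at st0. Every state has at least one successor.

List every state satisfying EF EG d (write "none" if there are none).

States satisfying EG d: {st2, st3}.
States satisfying EF EG d: {st0, st1, st2, st3}.

{st0, st1, st2, st3}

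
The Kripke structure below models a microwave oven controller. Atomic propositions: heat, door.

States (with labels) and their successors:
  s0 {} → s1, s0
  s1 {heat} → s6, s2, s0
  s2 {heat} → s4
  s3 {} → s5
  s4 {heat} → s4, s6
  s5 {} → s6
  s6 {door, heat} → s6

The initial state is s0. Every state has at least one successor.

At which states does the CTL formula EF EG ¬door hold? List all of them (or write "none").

States satisfying EG ¬door: {s0, s1, s2, s4}.
States satisfying EF EG ¬door: {s0, s1, s2, s4}.

{s0, s1, s2, s4}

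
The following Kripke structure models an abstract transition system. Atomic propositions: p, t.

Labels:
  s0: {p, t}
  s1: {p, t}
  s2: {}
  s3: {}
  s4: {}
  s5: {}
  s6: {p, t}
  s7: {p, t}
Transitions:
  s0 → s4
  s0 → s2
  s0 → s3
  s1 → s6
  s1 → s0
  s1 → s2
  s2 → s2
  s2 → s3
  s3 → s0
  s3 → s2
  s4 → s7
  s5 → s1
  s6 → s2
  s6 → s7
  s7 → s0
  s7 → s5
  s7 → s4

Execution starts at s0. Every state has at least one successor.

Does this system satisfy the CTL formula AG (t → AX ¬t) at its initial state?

States satisfying t → AX ¬t: {s0, s2, s3, s4, s5}.
States satisfying AG (t → AX ¬t): ∅.
s1 is reachable from s0 and violates t → AX ¬t, so AG fails at s0.
s0 ∉ Sat(AG (t → AX ¬t)).

Does not hold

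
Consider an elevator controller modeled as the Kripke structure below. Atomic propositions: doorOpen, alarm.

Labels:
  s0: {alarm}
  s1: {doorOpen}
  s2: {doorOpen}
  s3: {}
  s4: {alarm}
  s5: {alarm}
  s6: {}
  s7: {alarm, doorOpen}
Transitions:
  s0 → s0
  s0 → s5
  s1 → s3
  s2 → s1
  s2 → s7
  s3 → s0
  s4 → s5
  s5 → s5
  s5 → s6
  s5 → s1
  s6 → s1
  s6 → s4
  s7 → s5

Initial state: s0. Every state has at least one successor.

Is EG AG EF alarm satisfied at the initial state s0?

States satisfying AG EF alarm: {s0, s1, s2, s3, s4, s5, s6, s7}.
States satisfying EG AG EF alarm: {s0, s1, s2, s3, s4, s5, s6, s7}.
s0 ∈ Sat(EG AG EF alarm).

Holds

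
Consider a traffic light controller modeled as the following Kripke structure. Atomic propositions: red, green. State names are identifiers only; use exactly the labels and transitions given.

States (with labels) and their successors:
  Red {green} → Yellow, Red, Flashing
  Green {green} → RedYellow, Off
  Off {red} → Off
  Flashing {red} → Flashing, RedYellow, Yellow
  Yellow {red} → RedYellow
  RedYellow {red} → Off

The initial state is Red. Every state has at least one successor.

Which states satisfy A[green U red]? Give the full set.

States satisfying green: {Red, Green}.
States satisfying red: {Off, Flashing, Yellow, RedYellow}.
States satisfying A[green U red]: {Green, Off, Flashing, Yellow, RedYellow}.

{Green, Off, Flashing, Yellow, RedYellow}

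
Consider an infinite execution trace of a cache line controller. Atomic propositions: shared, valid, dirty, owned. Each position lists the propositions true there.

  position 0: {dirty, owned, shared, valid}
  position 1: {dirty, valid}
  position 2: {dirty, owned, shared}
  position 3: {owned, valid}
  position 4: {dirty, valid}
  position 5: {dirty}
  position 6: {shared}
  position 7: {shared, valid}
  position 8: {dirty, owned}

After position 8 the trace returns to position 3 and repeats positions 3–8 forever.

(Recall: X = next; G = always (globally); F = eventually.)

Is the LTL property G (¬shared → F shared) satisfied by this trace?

¬shared → F shared holds at every position 0..8, and those are all positions ever visited, so G (¬shared → F shared) holds.
Positions where ¬shared holds: 1, 3, 4, 5, 8.
Check F shared at each: 1→ok, 3→ok, 4→ok, 5→ok, 8→ok.

Holds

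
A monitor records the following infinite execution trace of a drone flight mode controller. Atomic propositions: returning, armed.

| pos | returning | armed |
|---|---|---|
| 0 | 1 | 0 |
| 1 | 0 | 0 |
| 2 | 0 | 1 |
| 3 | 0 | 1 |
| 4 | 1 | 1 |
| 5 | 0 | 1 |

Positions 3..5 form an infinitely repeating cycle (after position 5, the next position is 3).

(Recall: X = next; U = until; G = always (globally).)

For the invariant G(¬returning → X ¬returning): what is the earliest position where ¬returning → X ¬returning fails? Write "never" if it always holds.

Check ¬returning → X ¬returning at each position in order: 0 ✓, 1 ✓, 2 ✓.
At position 3 the labels are {armed} and the next position 4 has {armed, returning}, so ¬returning → X ¬returning is false there. This is the first violation.

3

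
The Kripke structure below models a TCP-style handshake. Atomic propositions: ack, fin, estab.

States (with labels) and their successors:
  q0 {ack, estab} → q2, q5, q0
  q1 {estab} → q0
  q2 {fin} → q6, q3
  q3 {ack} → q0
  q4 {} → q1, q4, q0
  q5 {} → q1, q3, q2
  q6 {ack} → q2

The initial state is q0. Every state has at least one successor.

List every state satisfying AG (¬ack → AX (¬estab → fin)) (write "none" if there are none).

States satisfying ¬ack → AX (¬estab → fin): {q0, q1, q3, q6}.
States satisfying AG (¬ack → AX (¬estab → fin)): ∅.

none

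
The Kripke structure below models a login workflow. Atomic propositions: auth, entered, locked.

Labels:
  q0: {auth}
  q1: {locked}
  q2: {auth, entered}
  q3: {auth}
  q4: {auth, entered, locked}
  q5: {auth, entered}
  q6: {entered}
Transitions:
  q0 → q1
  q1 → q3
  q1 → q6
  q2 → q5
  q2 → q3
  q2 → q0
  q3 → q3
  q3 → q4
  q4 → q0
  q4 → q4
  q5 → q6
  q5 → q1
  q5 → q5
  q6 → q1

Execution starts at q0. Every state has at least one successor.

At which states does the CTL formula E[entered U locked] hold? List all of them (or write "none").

{q1, q2, q4, q5, q6}

States satisfying entered: {q2, q4, q5, q6}.
States satisfying locked: {q1, q4}.
States satisfying E[entered U locked]: {q1, q2, q4, q5, q6}.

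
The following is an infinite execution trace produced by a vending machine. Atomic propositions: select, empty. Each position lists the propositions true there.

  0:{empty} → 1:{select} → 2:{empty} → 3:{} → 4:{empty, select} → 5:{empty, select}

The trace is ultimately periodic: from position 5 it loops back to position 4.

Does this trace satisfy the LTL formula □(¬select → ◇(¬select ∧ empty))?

Violated

¬select → ◇(¬select ∧ empty) must hold at every position from 0 onward. It fails at position 3, so □(¬select → ◇(¬select ∧ empty)) is false.
Positions where ¬select holds: 0, 2, 3.
Check ◇(¬select ∧ empty) at each: 0→ok, 2→ok, 3→fails.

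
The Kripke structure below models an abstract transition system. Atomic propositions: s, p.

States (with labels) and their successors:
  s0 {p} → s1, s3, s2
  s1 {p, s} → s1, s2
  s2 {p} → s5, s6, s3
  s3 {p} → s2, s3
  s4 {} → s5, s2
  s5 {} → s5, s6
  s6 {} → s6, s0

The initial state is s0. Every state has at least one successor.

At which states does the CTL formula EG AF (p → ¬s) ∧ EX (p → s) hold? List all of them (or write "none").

States satisfying AF (p → ¬s): {s0, s2, s3, s4, s5, s6}.
States satisfying EG AF (p → ¬s): {s0, s2, s3, s4, s5, s6}.
States satisfying p → s: {s1, s4, s5, s6}.
States satisfying EX (p → s): {s0, s1, s2, s4, s5, s6}.
States satisfying EG AF (p → ¬s) ∧ EX (p → s): {s0, s2, s4, s5, s6}.

{s0, s2, s4, s5, s6}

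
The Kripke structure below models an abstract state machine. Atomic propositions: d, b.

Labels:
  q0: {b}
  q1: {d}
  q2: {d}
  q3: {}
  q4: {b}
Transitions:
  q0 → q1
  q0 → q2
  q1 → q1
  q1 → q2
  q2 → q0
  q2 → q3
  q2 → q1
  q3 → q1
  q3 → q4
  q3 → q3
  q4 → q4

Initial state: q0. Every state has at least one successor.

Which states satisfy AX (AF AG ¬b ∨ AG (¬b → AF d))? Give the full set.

States satisfying AF AG ¬b ∨ AG (¬b → AF d): {q4}.
States satisfying AX (AF AG ¬b ∨ AG (¬b → AF d)): {q4}.

{q4}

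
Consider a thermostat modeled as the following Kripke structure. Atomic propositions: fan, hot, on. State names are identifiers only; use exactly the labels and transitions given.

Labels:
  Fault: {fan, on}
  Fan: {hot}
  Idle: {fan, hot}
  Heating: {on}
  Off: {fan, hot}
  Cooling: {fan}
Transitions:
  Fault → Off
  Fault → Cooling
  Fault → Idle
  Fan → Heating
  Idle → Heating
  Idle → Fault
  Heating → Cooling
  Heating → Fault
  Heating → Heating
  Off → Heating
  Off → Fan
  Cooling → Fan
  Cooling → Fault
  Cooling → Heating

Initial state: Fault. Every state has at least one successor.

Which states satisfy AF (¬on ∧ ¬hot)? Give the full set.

{Cooling}

States satisfying ¬on ∧ ¬hot: {Cooling}.
States satisfying AF (¬on ∧ ¬hot): {Cooling}.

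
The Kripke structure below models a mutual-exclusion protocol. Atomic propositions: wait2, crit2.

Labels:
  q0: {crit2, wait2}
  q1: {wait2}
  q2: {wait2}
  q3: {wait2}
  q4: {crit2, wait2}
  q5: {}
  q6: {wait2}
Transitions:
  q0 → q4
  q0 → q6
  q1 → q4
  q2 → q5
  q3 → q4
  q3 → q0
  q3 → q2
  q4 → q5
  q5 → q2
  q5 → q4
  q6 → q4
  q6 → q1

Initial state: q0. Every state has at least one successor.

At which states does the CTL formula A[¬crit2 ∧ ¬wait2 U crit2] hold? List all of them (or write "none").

States satisfying ¬crit2 ∧ ¬wait2: {q5}.
States satisfying crit2: {q0, q4}.
States satisfying A[¬crit2 ∧ ¬wait2 U crit2]: {q0, q4}.

{q0, q4}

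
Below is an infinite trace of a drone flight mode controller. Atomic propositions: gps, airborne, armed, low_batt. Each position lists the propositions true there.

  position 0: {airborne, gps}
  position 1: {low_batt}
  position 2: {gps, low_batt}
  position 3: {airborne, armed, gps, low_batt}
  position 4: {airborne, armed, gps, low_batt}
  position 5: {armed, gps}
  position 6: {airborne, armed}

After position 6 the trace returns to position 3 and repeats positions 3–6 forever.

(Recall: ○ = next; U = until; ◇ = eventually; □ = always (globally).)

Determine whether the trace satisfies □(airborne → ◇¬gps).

Holds

airborne → ◇¬gps holds at every position 0..6, and those are all positions ever visited, so □(airborne → ◇¬gps) holds.
Positions where airborne holds: 0, 3, 4, 6.
Check ◇¬gps at each: 0→ok, 3→ok, 4→ok, 6→ok.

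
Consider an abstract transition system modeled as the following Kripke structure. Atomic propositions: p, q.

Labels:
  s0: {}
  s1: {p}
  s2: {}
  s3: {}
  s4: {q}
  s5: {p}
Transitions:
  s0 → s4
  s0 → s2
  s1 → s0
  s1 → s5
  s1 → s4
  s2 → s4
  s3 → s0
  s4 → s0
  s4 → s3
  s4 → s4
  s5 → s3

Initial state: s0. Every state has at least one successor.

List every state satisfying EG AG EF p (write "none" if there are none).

none

States satisfying AG EF p: ∅.
States satisfying EG AG EF p: ∅.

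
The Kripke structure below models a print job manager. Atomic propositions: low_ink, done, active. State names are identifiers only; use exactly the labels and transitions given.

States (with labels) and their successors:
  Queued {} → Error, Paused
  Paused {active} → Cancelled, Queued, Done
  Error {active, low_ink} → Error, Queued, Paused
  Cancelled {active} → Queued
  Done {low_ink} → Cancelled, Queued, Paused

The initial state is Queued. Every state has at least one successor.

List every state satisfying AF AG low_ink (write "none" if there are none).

none

States satisfying AG low_ink: ∅.
States satisfying AF AG low_ink: ∅.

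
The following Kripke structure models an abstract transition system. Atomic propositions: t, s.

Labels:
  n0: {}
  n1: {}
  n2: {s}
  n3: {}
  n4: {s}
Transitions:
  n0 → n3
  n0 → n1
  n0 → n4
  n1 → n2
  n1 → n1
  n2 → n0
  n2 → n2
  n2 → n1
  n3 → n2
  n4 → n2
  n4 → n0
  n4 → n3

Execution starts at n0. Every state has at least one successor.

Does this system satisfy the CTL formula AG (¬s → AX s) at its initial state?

No

States satisfying ¬s → AX s: {n2, n3, n4}.
States satisfying AG (¬s → AX s): ∅.
n0 is reachable from n0 and violates ¬s → AX s, so AG fails at n0.
n0 ∉ Sat(AG (¬s → AX s)).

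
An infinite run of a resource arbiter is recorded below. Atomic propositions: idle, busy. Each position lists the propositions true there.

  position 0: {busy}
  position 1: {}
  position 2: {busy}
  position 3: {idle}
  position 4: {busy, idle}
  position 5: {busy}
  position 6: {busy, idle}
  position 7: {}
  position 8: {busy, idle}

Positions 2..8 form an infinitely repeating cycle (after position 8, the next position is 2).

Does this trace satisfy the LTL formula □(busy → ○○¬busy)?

No

busy → ○○¬busy must hold at every position from 0 onward. It fails at position 0, so □(busy → ○○¬busy) is false.
Positions where busy holds: 0, 2, 4, 5, 6, 8.
Check ○○¬busy at each: 0→fails, 2→fails, 4→fails, 5→ok, 6→fails, 8→ok.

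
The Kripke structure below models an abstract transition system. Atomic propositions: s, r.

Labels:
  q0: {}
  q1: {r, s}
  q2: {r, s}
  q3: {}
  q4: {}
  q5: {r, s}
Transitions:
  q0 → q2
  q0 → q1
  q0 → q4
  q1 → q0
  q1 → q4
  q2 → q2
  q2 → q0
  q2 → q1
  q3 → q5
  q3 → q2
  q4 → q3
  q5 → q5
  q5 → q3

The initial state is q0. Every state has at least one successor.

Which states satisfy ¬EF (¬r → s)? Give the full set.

none

States satisfying ¬r → s: {q1, q2, q5}.
States satisfying EF (¬r → s): {q0, q1, q2, q3, q4, q5}.
States satisfying ¬EF (¬r → s): ∅.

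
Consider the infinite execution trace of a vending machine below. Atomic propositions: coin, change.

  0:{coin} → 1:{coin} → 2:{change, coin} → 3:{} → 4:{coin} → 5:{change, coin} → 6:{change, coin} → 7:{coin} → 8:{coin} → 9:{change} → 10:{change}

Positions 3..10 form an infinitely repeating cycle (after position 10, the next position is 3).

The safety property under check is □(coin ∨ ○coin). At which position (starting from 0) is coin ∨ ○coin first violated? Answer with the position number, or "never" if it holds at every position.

Check coin ∨ ○coin at each position in order: 0 ✓, 1 ✓, 2 ✓, 3 ✓, 4 ✓, 5 ✓, 6 ✓, 7 ✓, 8 ✓.
At position 9 the labels are {change} and the next position 10 has {change}, so coin ∨ ○coin is false there. This is the first violation.

9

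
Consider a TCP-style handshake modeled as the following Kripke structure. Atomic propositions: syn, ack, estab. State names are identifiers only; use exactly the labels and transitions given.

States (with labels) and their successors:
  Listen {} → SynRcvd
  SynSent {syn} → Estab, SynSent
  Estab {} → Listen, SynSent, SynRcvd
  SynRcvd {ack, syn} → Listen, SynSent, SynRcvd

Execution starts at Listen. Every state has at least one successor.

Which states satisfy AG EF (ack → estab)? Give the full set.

States satisfying EF (ack → estab): {Listen, SynSent, Estab, SynRcvd}.
States satisfying AG EF (ack → estab): {Listen, SynSent, Estab, SynRcvd}.

{Listen, SynSent, Estab, SynRcvd}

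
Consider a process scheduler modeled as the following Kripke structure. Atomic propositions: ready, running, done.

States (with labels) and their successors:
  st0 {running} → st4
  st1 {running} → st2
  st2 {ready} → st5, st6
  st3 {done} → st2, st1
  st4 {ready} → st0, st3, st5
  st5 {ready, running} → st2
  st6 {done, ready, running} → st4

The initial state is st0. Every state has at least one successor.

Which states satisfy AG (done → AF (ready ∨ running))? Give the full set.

{st0, st1, st2, st3, st4, st5, st6}

States satisfying done → AF (ready ∨ running): {st0, st1, st2, st3, st4, st5, st6}.
States satisfying AG (done → AF (ready ∨ running)): {st0, st1, st2, st3, st4, st5, st6}.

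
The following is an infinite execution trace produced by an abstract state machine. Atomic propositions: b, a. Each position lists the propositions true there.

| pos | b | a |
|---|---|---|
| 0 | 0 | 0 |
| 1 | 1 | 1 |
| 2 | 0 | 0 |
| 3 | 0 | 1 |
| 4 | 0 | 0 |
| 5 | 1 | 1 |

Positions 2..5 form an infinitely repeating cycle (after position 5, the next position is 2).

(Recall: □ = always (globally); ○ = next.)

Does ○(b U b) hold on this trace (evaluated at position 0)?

Yes

The position after 0 is 1; b U b is true there.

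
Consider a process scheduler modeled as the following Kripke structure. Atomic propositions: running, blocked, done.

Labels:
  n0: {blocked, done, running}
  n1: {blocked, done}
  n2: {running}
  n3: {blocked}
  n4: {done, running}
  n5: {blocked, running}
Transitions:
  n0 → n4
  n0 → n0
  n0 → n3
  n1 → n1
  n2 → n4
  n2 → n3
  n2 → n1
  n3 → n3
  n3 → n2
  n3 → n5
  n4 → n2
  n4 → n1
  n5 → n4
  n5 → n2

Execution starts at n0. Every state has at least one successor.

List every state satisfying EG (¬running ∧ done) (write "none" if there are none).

{n1}

States satisfying ¬running ∧ done: {n1}.
States satisfying EG (¬running ∧ done): {n1}.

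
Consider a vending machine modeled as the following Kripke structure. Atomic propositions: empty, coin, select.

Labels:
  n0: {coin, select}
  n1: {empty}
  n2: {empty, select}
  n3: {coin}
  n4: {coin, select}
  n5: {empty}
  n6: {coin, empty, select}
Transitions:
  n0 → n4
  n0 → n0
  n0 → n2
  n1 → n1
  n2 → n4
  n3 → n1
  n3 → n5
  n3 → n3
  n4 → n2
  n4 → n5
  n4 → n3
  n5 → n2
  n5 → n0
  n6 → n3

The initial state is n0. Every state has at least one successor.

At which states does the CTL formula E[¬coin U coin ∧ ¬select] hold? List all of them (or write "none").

States satisfying ¬coin: {n1, n2, n5}.
States satisfying coin ∧ ¬select: {n3}.
States satisfying E[¬coin U coin ∧ ¬select]: {n3}.

{n3}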